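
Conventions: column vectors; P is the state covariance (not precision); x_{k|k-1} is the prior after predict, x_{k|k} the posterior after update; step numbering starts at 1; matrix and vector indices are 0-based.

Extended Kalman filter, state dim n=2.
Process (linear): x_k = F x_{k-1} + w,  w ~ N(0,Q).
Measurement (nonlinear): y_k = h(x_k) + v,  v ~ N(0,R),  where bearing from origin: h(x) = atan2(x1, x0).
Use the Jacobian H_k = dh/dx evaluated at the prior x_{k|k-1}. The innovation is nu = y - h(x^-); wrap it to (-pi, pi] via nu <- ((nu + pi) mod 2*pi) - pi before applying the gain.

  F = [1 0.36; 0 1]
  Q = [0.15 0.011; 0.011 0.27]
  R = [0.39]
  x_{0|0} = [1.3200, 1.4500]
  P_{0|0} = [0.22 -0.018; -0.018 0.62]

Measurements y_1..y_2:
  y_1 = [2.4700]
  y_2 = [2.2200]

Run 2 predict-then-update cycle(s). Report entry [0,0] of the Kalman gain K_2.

step 1: x^-=[1.8420, 1.4500]  P^-=[0.4374 0.2162; 0.2162 0.8900]  H_jac=[-0.2639 0.3352]  S=[0.4822]  K=[-0.0891; 0.5004]  nu=[1.8031]  x^+=[1.6814, 2.3522]  P^+=[0.4336 0.2377; 0.2377 0.7693]
step 2: x^-=[2.5282, 2.3522]  P^-=[0.8544 0.5256; 0.5256 1.0393]  H_jac=[-0.1973 0.2120]  S=[0.4260]  K=[-0.1340; 0.2739]  nu=[1.4707]  x^+=[2.3311, 2.7549]  P^+=[0.8467 0.5413; 0.5413 1.0073]

K[0,0] = -0.1340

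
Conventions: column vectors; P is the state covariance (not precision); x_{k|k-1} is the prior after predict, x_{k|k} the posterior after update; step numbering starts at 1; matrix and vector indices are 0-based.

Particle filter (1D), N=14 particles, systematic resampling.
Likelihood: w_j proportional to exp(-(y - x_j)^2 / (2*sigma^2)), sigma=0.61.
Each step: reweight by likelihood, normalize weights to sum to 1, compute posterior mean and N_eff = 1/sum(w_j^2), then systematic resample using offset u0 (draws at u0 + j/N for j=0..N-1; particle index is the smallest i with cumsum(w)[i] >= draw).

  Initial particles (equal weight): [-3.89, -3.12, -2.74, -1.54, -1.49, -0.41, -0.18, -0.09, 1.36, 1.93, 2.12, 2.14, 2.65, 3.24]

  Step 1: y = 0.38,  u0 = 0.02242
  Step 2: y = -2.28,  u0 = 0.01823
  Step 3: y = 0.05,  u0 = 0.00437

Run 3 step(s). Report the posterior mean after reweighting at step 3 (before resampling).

step 1: w=[0.0000, 0.0000, 0.0000, 0.0032, 0.0041, 0.1968, 0.2988, 0.3384, 0.1253, 0.0180, 0.0078, 0.0071, 0.0004, 0.0000]  mean=0.0620  Neff=3.8660  idx=[5, 5, 5, 6, 6, 6, 6, 7, 7, 7, 7, 7, 8, 8]
step 2: w=[0.1982, 0.1982, 0.1982, 0.0581, 0.0581, 0.0581, 0.0581, 0.0346, 0.0346, 0.0346, 0.0346, 0.0346, 0.0000, 0.0000]  mean=-0.3012  Neff=7.2810  idx=[0, 0, 0, 1, 1, 1, 2, 2, 2, 4, 5, 6, 8, 10]
step 3: w=[0.0654, 0.0654, 0.0654, 0.0654, 0.0654, 0.0654, 0.0654, 0.0654, 0.0654, 0.0809, 0.0809, 0.0809, 0.0846, 0.0846]  mean=-0.3001  Neff=13.8168  idx=[0, 1, 2, 3, 4, 5, 6, 7, 8, 9, 10, 11, 12, 13]

post_mean = -0.3001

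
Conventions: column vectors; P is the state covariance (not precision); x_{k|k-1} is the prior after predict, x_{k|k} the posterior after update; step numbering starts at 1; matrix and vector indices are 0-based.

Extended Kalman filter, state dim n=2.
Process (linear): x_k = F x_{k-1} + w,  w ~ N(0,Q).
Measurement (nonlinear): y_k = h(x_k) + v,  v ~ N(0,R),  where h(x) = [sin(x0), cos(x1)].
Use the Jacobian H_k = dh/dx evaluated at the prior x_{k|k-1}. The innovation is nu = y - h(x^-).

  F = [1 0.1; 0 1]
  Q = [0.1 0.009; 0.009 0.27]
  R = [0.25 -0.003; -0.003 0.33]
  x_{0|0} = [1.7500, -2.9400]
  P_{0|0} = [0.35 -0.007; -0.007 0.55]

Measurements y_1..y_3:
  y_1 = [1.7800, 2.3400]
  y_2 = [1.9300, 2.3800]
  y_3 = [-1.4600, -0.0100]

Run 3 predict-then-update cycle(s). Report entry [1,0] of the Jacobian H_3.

step 1: x^-=[1.4560, -2.9400]  P^-=[0.4541 0.0570; 0.0570 0.8200]  H_jac=[0.1145 0.0000; 0.0000 0.2002]  S=[0.2560 -0.0017; -0.0017 0.3629]  K=[0.2034 0.0324; 0.0285 0.4526]  nu=[0.7866, 3.3197]  x^+=[1.7236, -1.4151]  P^+=[0.4431 0.0504; 0.0504 0.7455]
step 2: x^-=[1.5821, -1.4151]  P^-=[0.5607 0.1339; 0.1339 1.0155]  H_jac=[-0.0113 0.0000; 0.0000 0.9879]  S=[0.2501 -0.0045; -0.0045 1.3211]  K=[-0.0235 0.1001; 0.0076 0.7594]  nu=[0.9301, 2.2249]  x^+=[1.7828, 0.2816]  P^+=[0.5473 0.0335; 0.0335 0.2537]
step 3: x^-=[1.8110, 0.2816]  P^-=[0.6565 0.0679; 0.0679 0.5237]  H_jac=[-0.2379 0.0000; 0.0000 -0.2779]  S=[0.2872 0.0015; 0.0015 0.3704]  K=[-0.5437 -0.0487; -0.0542 -0.3926]  nu=[-2.4313, -0.9706]  x^+=[3.1801, 0.7945]  P^+=[0.5707 0.0520; 0.0520 0.4656]

H_jac[1,0] = 0.0000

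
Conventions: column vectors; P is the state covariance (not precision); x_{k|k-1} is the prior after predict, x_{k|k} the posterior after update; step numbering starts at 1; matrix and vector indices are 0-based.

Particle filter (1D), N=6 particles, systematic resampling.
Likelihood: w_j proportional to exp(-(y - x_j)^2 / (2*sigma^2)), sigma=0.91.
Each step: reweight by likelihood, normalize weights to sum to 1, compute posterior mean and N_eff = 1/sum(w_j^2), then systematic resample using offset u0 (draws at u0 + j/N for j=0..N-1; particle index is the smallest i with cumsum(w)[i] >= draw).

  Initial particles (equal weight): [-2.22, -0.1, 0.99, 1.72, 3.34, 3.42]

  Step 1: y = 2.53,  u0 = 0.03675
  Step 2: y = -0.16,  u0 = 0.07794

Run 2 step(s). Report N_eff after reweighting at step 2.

step 1: w=[0.0000, 0.0069, 0.1076, 0.3031, 0.3031, 0.2792]  mean=2.5946  Neff=3.6581  idx=[2, 3, 3, 4, 4, 5]
step 2: w=[0.6537, 0.1719, 0.1719, 0.0009, 0.0009, 0.0006]  mean=1.2468  Neff=2.0557  idx=[0, 0, 0, 0, 1, 2]

N_eff = 2.0557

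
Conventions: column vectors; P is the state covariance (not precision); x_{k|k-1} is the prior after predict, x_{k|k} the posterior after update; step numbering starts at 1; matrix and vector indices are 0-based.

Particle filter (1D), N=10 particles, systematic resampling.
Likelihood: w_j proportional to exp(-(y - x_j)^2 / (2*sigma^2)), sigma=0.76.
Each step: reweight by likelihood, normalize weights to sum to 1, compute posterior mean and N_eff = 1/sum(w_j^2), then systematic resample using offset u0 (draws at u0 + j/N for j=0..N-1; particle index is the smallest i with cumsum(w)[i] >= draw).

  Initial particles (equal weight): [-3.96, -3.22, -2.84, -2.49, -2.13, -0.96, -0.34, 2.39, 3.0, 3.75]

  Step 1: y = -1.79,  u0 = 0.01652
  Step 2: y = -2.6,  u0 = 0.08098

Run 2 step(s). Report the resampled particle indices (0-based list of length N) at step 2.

step 1: w=[0.0060, 0.0599, 0.1354, 0.2300, 0.3181, 0.1937, 0.0570, 0.0000, 0.0000, 0.0000]  mean=-2.0566  Neff=4.6123  idx=[1, 2, 3, 3, 3, 4, 4, 4, 5, 5]
step 2: w=[0.0981, 0.1301, 0.1354, 0.1354, 0.1354, 0.1130, 0.1130, 0.1130, 0.0133, 0.0133]  mean=-2.4443  Neff=8.3198  idx=[0, 1, 2, 3, 3, 4, 5, 6, 7, 8]

resampled_idx = [0, 1, 2, 3, 3, 4, 5, 6, 7, 8]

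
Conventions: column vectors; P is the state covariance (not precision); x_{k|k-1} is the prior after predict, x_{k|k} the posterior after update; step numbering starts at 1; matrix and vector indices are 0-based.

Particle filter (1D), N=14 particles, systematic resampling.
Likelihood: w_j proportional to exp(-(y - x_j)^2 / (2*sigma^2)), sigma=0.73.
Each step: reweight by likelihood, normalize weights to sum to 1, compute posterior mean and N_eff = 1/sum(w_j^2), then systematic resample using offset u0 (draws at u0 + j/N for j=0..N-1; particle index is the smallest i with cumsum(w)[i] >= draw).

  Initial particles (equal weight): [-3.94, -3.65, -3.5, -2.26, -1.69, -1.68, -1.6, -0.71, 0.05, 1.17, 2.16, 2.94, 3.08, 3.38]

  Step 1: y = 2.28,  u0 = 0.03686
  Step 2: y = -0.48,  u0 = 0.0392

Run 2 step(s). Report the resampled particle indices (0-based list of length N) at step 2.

resampled_idx = [0, 0, 0, 0, 0, 0, 0, 1, 1, 1, 1, 1, 1, 2]

step 1: w=[0.0000, 0.0000, 0.0000, 0.0000, 0.0000, 0.0000, 0.0000, 0.0001, 0.0033, 0.1106, 0.3467, 0.2335, 0.1928, 0.1129]  mean=2.5406  Neff=4.2206  idx=[9, 9, 10, 10, 10, 10, 11, 11, 11, 11, 12, 12, 13, 13]
step 2: w=[0.4818, 0.4818, 0.0090, 0.0090, 0.0090, 0.0090, 0.0001, 0.0001, 0.0001, 0.0001, 0.0000, 0.0000, 0.0000, 0.0000]  mean=1.2064  Neff=2.1523  idx=[0, 0, 0, 0, 0, 0, 0, 1, 1, 1, 1, 1, 1, 2]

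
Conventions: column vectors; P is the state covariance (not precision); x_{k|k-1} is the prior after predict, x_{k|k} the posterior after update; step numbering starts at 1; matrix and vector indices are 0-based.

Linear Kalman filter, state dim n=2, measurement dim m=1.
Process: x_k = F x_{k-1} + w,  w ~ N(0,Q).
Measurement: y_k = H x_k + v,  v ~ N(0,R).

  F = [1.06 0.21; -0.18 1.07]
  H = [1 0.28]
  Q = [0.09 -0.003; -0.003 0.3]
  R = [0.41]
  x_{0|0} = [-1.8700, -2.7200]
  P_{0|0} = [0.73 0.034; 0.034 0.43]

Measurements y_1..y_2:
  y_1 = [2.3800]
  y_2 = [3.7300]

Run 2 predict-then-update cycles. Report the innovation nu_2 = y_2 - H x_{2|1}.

step 1: x^-=[-2.5534, -2.5738]  P^-=[0.9443 -0.0084; -0.0084 0.8029]  S=[1.4126]  K=[0.6669; 0.1532]  nu=[5.6541]  x^+=[1.2170, -1.7076]  P^+=[0.3162 -0.1527; -0.1527 0.7697]
step 2: x^-=[0.9315, -2.0462]  P^-=[0.4112 -0.0578; -0.0578 1.2503]  S=[0.8869]  K=[0.4454; 0.3296]  nu=[3.3715]  x^+=[2.4332, -0.9350]  P^+=[0.2353 -0.1880; -0.1880 1.1540]

innov = [3.3715]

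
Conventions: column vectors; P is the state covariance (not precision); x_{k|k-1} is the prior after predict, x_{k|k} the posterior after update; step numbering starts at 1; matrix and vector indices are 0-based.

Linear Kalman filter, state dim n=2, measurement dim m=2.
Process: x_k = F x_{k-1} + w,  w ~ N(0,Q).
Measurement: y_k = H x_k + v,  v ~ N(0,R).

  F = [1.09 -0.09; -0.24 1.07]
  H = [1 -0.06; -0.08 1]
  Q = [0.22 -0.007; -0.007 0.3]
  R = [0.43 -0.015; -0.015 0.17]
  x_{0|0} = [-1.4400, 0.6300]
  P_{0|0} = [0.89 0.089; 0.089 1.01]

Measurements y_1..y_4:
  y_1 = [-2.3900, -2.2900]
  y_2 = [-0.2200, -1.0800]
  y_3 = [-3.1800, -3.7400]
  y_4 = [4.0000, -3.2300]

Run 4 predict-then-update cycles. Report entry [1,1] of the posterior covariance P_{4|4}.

step 1: x^-=[-1.6263, 1.0197]  P^-=[1.2681 -0.2314; -0.2314 1.4619]  S=[1.7312 -0.4366; -0.4366 1.6770]  K=[0.7390 -0.0060; 0.0410 0.8934]  nu=[-0.7025, -3.4398]  x^+=[-2.1247, -2.0824]  P^+=[0.3187 0.0134; 0.0134 0.1523]
step 2: x^-=[-2.1285, -1.7182]  P^-=[0.5972 -0.0891; -0.0891 0.4859]  S=[1.0397 -0.1815; -0.1815 0.6740]  K=[0.5710 -0.0494; 0.0146 0.7355]  nu=[1.8054, 0.4679]  x^+=[-1.1208, -1.3477]  P^+=[0.2464 0.0028; 0.0028 0.1250]
step 3: x^-=[-1.1004, -1.1730]  P^-=[0.5132 -0.0802; -0.0802 0.4559]  S=[0.9545 -0.1640; -0.1640 0.6420]  K=[0.5337 -0.0526; 0.0115 0.7231]  nu=[-2.1500, -2.6550]  x^+=[-2.1083, -3.1176]  P^+=[0.2304 0.0015; 0.0015 0.1229]
step 4: x^-=[-2.0175, -2.8298]  P^-=[0.4944 -0.0773; -0.0773 0.4532]  S=[0.9353 -0.1594; -0.1594 0.6387]  K=[0.5247 -0.0520; 0.0113 0.7220]  nu=[5.8477, -0.5616]  x^+=[1.0800, -3.1690]  P^+=[0.2265 0.0014; 0.0014 0.1227]

P_post[1,1] = 0.1227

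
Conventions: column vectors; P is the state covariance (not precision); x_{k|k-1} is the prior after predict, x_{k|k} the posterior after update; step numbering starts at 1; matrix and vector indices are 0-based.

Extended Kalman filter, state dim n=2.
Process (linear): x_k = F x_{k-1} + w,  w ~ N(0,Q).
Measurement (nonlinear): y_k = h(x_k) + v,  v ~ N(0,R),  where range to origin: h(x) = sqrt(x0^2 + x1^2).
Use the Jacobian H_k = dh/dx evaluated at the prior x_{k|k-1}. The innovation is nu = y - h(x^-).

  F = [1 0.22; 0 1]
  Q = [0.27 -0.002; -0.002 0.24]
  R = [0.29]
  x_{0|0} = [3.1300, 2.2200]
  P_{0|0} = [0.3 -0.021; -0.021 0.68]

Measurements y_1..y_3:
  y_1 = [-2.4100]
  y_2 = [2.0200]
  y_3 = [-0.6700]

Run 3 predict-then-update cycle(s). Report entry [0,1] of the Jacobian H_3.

H_jac[0,1] = -0.9494

step 1: x^-=[3.6184, 2.2200]  P^-=[0.5937 0.1266; 0.1266 0.9200]  H_jac=[0.8524 0.5230]  S=[1.0858]  K=[0.5270; 0.5425]  nu=[-6.6551]  x^+=[0.1110, -1.3903]  P^+=[0.2921 -0.1838; -0.1838 0.6005]
step 2: x^-=[-0.1949, -1.3903]  P^-=[0.5103 -0.0537; -0.0537 0.8405]  H_jac=[-0.1388 -0.9903]  S=[1.1093]  K=[-0.0159; -0.7436]  nu=[0.6161]  x^+=[-0.2047, -1.8484]  P^+=[0.5100 -0.0668; -0.0668 0.2271]
step 3: x^-=[-0.6113, -1.8484]  P^-=[0.7616 -0.0189; -0.0189 0.4671]  H_jac=[-0.3140 -0.9494]  S=[0.7749]  K=[-0.2855; -0.5647]  nu=[-2.6169]  x^+=[0.1358, -0.3707]  P^+=[0.6984 -0.1438; -0.1438 0.2200]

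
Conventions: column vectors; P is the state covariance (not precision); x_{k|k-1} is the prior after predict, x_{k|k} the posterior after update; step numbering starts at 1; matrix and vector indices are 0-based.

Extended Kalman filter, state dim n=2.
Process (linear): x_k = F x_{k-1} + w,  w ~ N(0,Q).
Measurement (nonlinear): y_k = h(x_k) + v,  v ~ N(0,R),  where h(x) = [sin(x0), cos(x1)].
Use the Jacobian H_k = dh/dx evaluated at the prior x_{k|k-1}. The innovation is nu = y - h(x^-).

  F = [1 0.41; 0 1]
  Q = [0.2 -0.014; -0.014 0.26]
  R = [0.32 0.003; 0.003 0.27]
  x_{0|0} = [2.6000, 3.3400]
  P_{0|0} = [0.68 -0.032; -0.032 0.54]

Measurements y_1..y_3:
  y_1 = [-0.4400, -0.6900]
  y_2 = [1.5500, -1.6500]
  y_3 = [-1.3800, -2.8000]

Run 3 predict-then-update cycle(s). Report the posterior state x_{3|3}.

x_post = [9.0882, 2.5122]

step 1: x^-=[3.9694, 3.3400]  P^-=[0.9445 0.1754; 0.1754 0.8000]  H_jac=[-0.6765 0.0000; 0.0000 0.1971]  S=[0.7523 -0.0204; -0.0204 0.3011]  K=[-0.8478 0.0574; -0.1438 0.5140]  nu=[0.2964, 0.2904]  x^+=[3.7347, 3.4466]  P^+=[0.4008 0.0657; 0.0657 0.7019]
step 2: x^-=[5.1478, 3.4466]  P^-=[0.7727 0.3395; 0.3395 0.9619]  H_jac=[0.4218 0.0000; 0.0000 0.3003]  S=[0.4575 0.0460; 0.0460 0.3568]  K=[0.6927 0.1965; 0.2347 0.7795]  nu=[2.4567, -0.6962]  x^+=[6.7128, 3.4805]  P^+=[0.5269 0.1836; 0.1836 0.7031]
step 3: x^-=[8.1398, 3.4805]  P^-=[0.9956 0.4578; 0.4578 0.9631]  H_jac=[-0.2819 0.0000; 0.0000 0.3324]  S=[0.3991 -0.0399; -0.0399 0.3764]  K=[-0.6699 0.3333; -0.2409 0.8250]  nu=[-2.3394, -1.8569]  x^+=[9.0882, 2.5122]  P^+=[0.7568 0.2647; 0.2647 0.6679]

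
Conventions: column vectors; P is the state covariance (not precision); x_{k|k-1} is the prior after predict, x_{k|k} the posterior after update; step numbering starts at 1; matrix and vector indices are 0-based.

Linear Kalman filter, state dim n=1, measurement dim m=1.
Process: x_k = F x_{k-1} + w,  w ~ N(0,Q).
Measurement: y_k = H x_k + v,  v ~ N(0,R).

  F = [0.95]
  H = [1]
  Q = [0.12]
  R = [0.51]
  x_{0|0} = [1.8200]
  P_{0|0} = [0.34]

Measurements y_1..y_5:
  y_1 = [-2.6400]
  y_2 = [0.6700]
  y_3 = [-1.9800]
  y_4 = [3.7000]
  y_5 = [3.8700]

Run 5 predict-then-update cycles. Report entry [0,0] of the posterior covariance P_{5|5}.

step 1: x^-=[1.7290]  P^-=[0.4269]  S=[0.9368]  K=[0.4556]  nu=[-4.3690]  x^+=[-0.2616]  P^+=[0.2324]
step 2: x^-=[-0.2485]  P^-=[0.3297]  S=[0.8397]  K=[0.3926]  nu=[0.9185]  x^+=[0.1121]  P^+=[0.2003]
step 3: x^-=[0.1065]  P^-=[0.3007]  S=[0.8107]  K=[0.3709]  nu=[-2.0865]  x^+=[-0.6674]  P^+=[0.1892]
step 4: x^-=[-0.6341]  P^-=[0.2907]  S=[0.8007]  K=[0.3631]  nu=[4.3341]  x^+=[0.9396]  P^+=[0.1852]
step 5: x^-=[0.8926]  P^-=[0.2871]  S=[0.7971]  K=[0.3602]  nu=[2.9774]  x^+=[1.9650]  P^+=[0.1837]

P_post[0,0] = 0.1837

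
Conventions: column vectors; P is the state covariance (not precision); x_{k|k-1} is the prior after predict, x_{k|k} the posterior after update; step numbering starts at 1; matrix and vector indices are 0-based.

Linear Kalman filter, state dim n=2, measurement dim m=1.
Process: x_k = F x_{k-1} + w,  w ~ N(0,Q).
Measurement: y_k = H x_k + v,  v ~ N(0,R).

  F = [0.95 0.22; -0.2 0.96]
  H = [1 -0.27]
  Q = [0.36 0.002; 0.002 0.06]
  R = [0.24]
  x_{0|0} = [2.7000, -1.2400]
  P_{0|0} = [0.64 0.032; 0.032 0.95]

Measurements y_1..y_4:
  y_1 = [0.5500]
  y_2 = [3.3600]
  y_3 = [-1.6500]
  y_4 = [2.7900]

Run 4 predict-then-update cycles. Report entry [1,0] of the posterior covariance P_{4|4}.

step 1: x^-=[2.2922, -1.7304]  P^-=[0.9970 0.1088; 0.1088 0.9488]  S=[1.2474]  K=[0.7757; -0.1181]  nu=[-2.2094]  x^+=[0.5784, -1.4694]  P^+=[0.2464 0.2231; 0.2231 0.9314]
step 2: x^-=[0.2262, -1.5263]  P^-=[0.7207 0.3456; 0.3456 0.8426]  S=[0.8355]  K=[0.7509; 0.1413]  nu=[2.7217]  x^+=[2.2700, -1.1416]  P^+=[0.2496 0.2569; 0.2569 0.8259]
step 3: x^-=[1.9053, -1.5500]  P^-=[0.7326 0.3520; 0.3520 0.7325]  S=[0.8359]  K=[0.7627; 0.1845]  nu=[-3.9738]  x^+=[-1.1255, -2.2832]  P^+=[0.2463 0.2344; 0.2344 0.7040]
step 4: x^-=[-1.5716, -1.9667]  P^-=[0.7144 0.3073; 0.3073 0.6287]  S=[0.8342]  K=[0.7568; 0.1649]  nu=[3.8305]  x^+=[1.3275, -1.3350]  P^+=[0.2365 0.2032; 0.2032 0.6060]

P_post[1,0] = 0.2032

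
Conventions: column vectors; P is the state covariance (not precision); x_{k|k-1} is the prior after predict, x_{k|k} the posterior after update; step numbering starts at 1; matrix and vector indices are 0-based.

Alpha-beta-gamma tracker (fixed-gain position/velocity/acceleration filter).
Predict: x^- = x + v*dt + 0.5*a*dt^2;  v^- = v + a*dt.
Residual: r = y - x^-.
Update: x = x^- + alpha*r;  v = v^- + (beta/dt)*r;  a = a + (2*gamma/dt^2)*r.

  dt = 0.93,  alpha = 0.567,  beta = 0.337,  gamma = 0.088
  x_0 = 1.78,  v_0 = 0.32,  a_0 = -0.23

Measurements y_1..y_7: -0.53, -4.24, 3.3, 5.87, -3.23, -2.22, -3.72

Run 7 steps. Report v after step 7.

step 1: x_pred=1.9781  r=-2.5081  x^+=0.5560  v^+=-0.8028  a^+=-0.7404
step 2: x_pred=-0.5107  r=-3.7293  x^+=-2.6252  v^+=-2.8427  a^+=-1.4993
step 3: x_pred=-5.9173  r=9.2173  x^+=-0.6911  v^+=-0.8970  a^+=0.3764
step 4: x_pred=-1.3625  r=7.2325  x^+=2.7383  v^+=2.0739  a^+=1.8481
step 5: x_pred=5.4662  r=-8.6962  x^+=0.5355  v^+=0.6414  a^+=0.0785
step 6: x_pred=1.1659  r=-3.3859  x^+=-0.7539  v^+=-0.5125  a^+=-0.6105
step 7: x_pred=-1.4945  r=-2.2255  x^+=-2.7564  v^+=-1.8867  a^+=-1.0634

v_post = -1.8867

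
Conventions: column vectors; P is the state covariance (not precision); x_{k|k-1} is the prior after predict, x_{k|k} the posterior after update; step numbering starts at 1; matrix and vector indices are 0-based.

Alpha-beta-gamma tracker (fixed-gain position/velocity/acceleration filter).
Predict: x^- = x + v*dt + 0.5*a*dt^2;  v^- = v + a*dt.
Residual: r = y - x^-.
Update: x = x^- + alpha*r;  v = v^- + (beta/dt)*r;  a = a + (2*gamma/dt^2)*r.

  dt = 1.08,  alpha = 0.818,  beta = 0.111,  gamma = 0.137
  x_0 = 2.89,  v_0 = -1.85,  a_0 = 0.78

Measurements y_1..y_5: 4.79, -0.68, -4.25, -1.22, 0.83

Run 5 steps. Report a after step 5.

step 1: x_pred=1.3469  r=3.4431  x^+=4.1634  v^+=-0.6537  a^+=1.5888
step 2: x_pred=4.3839  r=-5.0639  x^+=0.2416  v^+=0.5417  a^+=0.3992
step 3: x_pred=1.0596  r=-5.3096  x^+=-3.2837  v^+=0.4272  a^+=-0.8480
step 4: x_pred=-3.3168  r=2.0968  x^+=-1.6016  v^+=-0.2731  a^+=-0.3555
step 5: x_pred=-2.1039  r=2.9339  x^+=0.2960  v^+=-0.3555  a^+=0.3337

a_post = 0.3337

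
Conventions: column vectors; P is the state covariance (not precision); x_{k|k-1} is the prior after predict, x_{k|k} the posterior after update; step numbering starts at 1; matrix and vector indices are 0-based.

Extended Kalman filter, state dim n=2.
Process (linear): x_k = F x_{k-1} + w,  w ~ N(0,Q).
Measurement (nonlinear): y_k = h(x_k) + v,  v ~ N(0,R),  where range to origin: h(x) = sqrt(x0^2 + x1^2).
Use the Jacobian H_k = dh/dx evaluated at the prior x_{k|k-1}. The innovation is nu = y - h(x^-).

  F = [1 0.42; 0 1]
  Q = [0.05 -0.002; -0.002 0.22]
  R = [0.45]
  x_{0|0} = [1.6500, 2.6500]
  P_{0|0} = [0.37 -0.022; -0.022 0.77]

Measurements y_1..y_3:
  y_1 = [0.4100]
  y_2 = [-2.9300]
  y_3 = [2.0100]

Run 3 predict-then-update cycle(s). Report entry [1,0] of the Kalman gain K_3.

K[1,0] = -0.5844

step 1: x^-=[2.7630, 2.6500]  P^-=[0.5373 0.2994; 0.2994 0.9900]  H_jac=[0.7217 0.6922]  S=[1.5034]  K=[0.3958; 0.5996]  nu=[-3.4184]  x^+=[1.4100, 0.6005]  P^+=[0.3018 -0.0574; -0.0574 0.4496]
step 2: x^-=[1.6622, 0.6005]  P^-=[0.3829 0.1295; 0.1295 0.6696]  H_jac=[0.9405 0.3398]  S=[0.9488]  K=[0.4260; 0.3681]  nu=[-4.6973]  x^+=[-0.3387, -1.1287]  P^+=[0.2108 -0.0193; -0.0193 0.5410]
step 3: x^-=[-0.8128, -1.1287]  P^-=[0.3400 0.2059; 0.2059 0.7610]  H_jac=[-0.5844 -0.8115]  S=[1.2625]  K=[-0.2897; -0.5844]  nu=[0.6191]  x^+=[-0.9921, -1.4905]  P^+=[0.2340 -0.0079; -0.0079 0.3298]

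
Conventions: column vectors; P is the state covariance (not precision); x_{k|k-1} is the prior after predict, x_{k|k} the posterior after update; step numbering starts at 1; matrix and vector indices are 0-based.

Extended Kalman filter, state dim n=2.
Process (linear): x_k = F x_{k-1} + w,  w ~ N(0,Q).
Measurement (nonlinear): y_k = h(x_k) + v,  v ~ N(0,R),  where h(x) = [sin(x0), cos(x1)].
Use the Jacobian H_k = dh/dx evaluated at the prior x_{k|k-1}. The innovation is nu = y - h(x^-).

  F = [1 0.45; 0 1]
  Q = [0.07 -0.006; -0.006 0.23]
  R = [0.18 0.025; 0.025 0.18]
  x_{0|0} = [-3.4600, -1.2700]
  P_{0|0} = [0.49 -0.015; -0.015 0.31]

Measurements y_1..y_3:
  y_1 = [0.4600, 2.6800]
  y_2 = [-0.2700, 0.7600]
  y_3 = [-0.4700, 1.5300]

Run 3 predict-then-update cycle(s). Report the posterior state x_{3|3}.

step 1: x^-=[-4.0315, -1.2700]  P^-=[0.6093 0.1185; 0.1185 0.5400]  H_jac=[-0.6295 0.0000; 0.0000 0.9551]  S=[0.4214 -0.0462; -0.0462 0.6726]  K=[-0.8984 0.1065; -0.0936 0.7604]  nu=[-0.3170, 2.3837]  x^+=[-3.4928, 0.5722]  P^+=[0.2527 -0.0034; -0.0034 0.1409]
step 2: x^-=[-3.2353, 0.5722]  P^-=[0.3481 0.0539; 0.0539 0.3709]  H_jac=[-0.9956 0.0000; 0.0000 -0.5415]  S=[0.5250 0.0541; 0.0541 0.2887]  K=[-0.6624 0.0229; -0.0313 -0.6896]  nu=[-0.3636, -0.0807]  x^+=[-2.9963, 0.6392]  P^+=[0.1192 0.0230; 0.0230 0.2307]
step 3: x^-=[-2.7087, 0.6392]  P^-=[0.2566 0.1208; 0.1208 0.4607]  H_jac=[-0.9077 0.0000; 0.0000 -0.5966]  S=[0.3914 0.0904; 0.0904 0.3440]  K=[-0.5820 -0.0565; -0.1017 -0.7723]  nu=[-0.0505, 0.7274]  x^+=[-2.7204, 0.0826]  P^+=[0.1170 0.0414; 0.0414 0.2373]

x_post = [-2.7204, 0.0826]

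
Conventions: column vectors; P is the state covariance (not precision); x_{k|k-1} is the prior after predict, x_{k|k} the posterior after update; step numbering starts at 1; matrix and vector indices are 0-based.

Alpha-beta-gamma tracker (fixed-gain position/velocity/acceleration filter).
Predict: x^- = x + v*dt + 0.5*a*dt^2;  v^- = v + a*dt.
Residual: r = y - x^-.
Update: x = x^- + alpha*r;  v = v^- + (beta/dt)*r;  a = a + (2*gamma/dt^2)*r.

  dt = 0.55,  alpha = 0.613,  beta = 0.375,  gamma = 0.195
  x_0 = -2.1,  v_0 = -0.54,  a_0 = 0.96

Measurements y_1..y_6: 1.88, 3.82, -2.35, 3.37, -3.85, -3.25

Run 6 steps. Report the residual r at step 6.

resid = 4.0330

step 1: x_pred=-2.2518  r=4.1318  x^+=0.2810  v^+=2.8051  a^+=6.2869
step 2: x_pred=2.7747  r=1.0453  x^+=3.4155  v^+=6.9756  a^+=7.6346
step 3: x_pred=8.4068  r=-10.7568  x^+=1.8129  v^+=3.8405  a^+=-6.2337
step 4: x_pred=2.9823  r=0.3877  x^+=3.2200  v^+=0.6763  a^+=-5.7339
step 5: x_pred=2.7247  r=-6.5747  x^+=-1.3056  v^+=-6.9601  a^+=-14.2103
step 6: x_pred=-7.2830  r=4.0330  x^+=-4.8108  v^+=-12.0260  a^+=-9.0108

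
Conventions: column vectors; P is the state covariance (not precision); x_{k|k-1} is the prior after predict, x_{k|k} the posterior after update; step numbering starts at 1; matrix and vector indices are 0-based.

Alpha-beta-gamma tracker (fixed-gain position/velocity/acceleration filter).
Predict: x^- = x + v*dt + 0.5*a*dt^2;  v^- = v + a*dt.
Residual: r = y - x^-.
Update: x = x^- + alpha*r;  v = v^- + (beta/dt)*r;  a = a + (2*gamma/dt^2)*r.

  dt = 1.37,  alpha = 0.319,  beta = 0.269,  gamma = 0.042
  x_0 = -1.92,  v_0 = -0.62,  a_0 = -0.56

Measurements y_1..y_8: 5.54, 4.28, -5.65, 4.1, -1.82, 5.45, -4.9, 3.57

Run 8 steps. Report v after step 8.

v_post = 0.0794

step 1: x_pred=-3.2949  r=8.8349  x^+=-0.4766  v^+=0.3475  a^+=-0.1646
step 2: x_pred=-0.1549  r=4.4349  x^+=1.2598  v^+=0.9928  a^+=0.0339
step 3: x_pred=2.6518  r=-8.3018  x^+=0.0035  v^+=-0.5908  a^+=-0.3377
step 4: x_pred=-1.1227  r=5.2227  x^+=0.5433  v^+=-0.0279  a^+=-0.1039
step 5: x_pred=0.4076  r=-2.2276  x^+=-0.3030  v^+=-0.6077  a^+=-0.2036
step 6: x_pred=-1.3266  r=6.7766  x^+=0.8351  v^+=0.4440  a^+=0.0997
step 7: x_pred=1.5369  r=-6.4369  x^+=-0.5164  v^+=-0.6834  a^+=-0.1884
step 8: x_pred=-1.6295  r=5.1995  x^+=0.0292  v^+=0.0794  a^+=0.0443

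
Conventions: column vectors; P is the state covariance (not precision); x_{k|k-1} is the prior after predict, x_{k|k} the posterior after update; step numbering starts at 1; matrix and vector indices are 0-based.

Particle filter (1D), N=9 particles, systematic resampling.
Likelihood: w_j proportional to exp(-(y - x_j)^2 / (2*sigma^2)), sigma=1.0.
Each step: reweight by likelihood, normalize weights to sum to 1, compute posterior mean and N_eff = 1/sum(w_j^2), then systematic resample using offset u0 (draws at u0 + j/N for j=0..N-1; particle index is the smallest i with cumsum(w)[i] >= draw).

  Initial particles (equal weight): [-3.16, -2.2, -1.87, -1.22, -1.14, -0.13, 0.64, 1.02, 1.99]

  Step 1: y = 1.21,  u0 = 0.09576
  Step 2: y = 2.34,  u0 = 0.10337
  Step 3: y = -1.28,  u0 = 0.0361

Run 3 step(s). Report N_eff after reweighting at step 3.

step 1: w=[0.0000, 0.0010, 0.0028, 0.0168, 0.0204, 0.1312, 0.2738, 0.3163, 0.2376]  mean=0.9026  Neff=4.0089  idx=[5, 6, 6, 6, 7, 7, 8, 8, 8]
step 2: w=[0.0107, 0.0534, 0.0534, 0.0534, 0.0948, 0.0948, 0.2131, 0.2131, 0.2131]  mean=1.5670  Neff=6.1377  idx=[2, 4, 5, 6, 6, 7, 7, 8, 8]
step 3: w=[0.4813, 0.2159, 0.2159, 0.0145, 0.0145, 0.0145, 0.0145, 0.0145, 0.0145]  mean=0.9214  Neff=3.0662  idx=[0, 0, 0, 0, 0, 1, 2, 2, 3]

N_eff = 3.0662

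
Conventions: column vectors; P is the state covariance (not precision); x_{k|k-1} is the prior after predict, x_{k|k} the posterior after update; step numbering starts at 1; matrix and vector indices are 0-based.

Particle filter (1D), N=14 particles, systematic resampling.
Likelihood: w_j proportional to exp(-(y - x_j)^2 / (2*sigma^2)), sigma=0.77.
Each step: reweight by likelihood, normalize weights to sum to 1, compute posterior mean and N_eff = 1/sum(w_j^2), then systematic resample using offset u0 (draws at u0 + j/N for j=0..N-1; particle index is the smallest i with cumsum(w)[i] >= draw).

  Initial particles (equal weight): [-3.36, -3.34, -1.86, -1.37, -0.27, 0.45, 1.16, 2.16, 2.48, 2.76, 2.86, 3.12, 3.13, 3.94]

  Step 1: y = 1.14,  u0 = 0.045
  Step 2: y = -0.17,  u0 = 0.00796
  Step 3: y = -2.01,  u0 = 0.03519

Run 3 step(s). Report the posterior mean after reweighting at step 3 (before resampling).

step 1: w=[0.0000, 0.0000, 0.0002, 0.0018, 0.0677, 0.2423, 0.3619, 0.1505, 0.0796, 0.0396, 0.0299, 0.0133, 0.0128, 0.0005]  mean=1.3085  Neff=4.4242  idx=[4, 5, 5, 5, 6, 6, 6, 6, 6, 7, 7, 8, 8, 11]
step 2: w=[0.2300, 0.1677, 0.1677, 0.1677, 0.0522, 0.0522, 0.0522, 0.0522, 0.0522, 0.0024, 0.0024, 0.0006, 0.0006, 0.0000]  mean=0.4804  Neff=6.6276  idx=[0, 0, 0, 0, 1, 1, 2, 2, 3, 3, 3, 5, 6, 7]
step 3: w=[0.2196, 0.2196, 0.2196, 0.2196, 0.0171, 0.0171, 0.0171, 0.0171, 0.0171, 0.0171, 0.0171, 0.0006, 0.0006, 0.0006]  mean=-0.1811  Neff=5.1312  idx=[0, 0, 0, 1, 1, 1, 2, 2, 2, 3, 3, 3, 4, 8]

post_mean = -0.1811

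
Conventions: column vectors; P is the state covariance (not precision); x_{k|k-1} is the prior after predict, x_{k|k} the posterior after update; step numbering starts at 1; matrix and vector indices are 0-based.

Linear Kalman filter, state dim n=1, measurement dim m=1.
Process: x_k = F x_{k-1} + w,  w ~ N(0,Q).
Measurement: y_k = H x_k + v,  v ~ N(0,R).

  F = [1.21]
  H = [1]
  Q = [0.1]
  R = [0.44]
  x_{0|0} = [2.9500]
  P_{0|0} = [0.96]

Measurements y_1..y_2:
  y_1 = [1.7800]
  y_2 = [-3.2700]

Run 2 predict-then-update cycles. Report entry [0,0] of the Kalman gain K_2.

step 1: x^-=[3.5695]  P^-=[1.5055]  S=[1.9455]  K=[0.7738]  nu=[-1.7895]  x^+=[2.1847]  P^+=[0.3405]
step 2: x^-=[2.6435]  P^-=[0.5985]  S=[1.0385]  K=[0.5763]  nu=[-5.9135]  x^+=[-0.7645]  P^+=[0.2536]

K[0,0] = 0.5763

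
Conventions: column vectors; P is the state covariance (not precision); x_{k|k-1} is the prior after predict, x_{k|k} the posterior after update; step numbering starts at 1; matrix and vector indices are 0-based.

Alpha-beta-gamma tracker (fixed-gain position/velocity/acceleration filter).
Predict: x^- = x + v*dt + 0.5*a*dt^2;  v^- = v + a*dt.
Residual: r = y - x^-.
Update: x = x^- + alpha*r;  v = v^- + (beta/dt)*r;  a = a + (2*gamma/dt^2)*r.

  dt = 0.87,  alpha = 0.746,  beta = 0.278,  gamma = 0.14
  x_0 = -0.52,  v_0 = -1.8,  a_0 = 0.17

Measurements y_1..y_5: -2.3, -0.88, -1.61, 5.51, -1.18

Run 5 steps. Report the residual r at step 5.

resid = -9.3625

step 1: x_pred=-2.0217  r=-0.2783  x^+=-2.2293  v^+=-1.7410  a^+=0.0670
step 2: x_pred=-3.7186  r=2.8386  x^+=-1.6010  v^+=-0.7757  a^+=1.1171
step 3: x_pred=-1.8531  r=0.2431  x^+=-1.6717  v^+=0.2739  a^+=1.2070
step 4: x_pred=-0.9766  r=6.4866  x^+=3.8624  v^+=3.3968  a^+=3.6066
step 5: x_pred=8.1825  r=-9.3625  x^+=1.1981  v^+=3.5429  a^+=0.1432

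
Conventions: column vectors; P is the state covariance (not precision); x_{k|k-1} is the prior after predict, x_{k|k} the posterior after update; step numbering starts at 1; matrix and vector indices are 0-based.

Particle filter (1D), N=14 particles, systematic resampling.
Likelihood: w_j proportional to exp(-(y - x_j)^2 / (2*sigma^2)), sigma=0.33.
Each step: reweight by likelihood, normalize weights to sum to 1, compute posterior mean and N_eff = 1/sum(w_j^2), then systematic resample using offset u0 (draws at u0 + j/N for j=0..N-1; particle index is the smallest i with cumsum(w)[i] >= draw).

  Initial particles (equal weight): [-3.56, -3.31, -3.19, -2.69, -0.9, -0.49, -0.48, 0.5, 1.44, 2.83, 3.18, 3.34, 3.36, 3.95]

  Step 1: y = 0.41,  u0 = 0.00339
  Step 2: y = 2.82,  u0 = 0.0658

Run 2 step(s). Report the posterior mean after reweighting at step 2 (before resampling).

step 1: w=[0.0000, 0.0000, 0.0000, 0.0000, 0.0004, 0.0237, 0.0258, 0.9426, 0.0075, 0.0000, 0.0000, 0.0000, 0.0000, 0.0000]  mean=0.4578  Neff=1.1238  idx=[5, 7, 7, 7, 7, 7, 7, 7, 7, 7, 7, 7, 7, 7]
step 2: w=[0.0000, 0.0769, 0.0769, 0.0769, 0.0769, 0.0769, 0.0769, 0.0769, 0.0769, 0.0769, 0.0769, 0.0769, 0.0769, 0.0769]  mean=0.5000  Neff=13.0000  idx=[1, 2, 3, 4, 5, 6, 7, 8, 9, 10, 11, 12, 12, 13]

post_mean = 0.5000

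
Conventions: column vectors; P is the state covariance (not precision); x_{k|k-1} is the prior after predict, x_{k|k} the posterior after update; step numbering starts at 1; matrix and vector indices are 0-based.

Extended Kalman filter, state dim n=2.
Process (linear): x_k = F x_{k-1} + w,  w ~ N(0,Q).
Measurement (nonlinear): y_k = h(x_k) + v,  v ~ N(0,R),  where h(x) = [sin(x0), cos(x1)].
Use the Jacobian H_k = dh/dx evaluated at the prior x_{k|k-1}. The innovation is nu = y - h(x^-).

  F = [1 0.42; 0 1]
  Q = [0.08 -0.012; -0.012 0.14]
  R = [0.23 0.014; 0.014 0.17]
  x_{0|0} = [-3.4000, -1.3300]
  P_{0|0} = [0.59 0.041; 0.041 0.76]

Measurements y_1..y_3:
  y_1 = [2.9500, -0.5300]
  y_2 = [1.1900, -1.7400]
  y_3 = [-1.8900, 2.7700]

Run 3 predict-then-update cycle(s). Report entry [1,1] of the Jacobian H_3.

H_jac[1,1] = 0.2641

step 1: x^-=[-3.9586, -1.3300]  P^-=[0.8385 0.3482; 0.3482 0.9000]  H_jac=[-0.6844 0.0000; 0.0000 0.9711]  S=[0.6228 -0.2174; -0.2174 1.0188]  K=[-0.8705 0.1461; -0.0898 0.8387]  nu=[2.2209, -0.7685]  x^+=[-6.0041, -2.1740]  P^+=[0.2895 0.0130; 0.0130 0.1455]
step 2: x^-=[-6.9172, -2.1740]  P^-=[0.4062 0.0622; 0.0622 0.2855]  H_jac=[0.8056 0.0000; 0.0000 0.8235]  S=[0.4936 0.0552; 0.0552 0.3636]  K=[0.6583 0.0408; 0.0296 0.6421]  nu=[1.7824, -1.1727]  x^+=[-5.7916, -2.8743]  P^+=[0.1887 0.0196; 0.0196 0.1331]
step 3: x^-=[-6.9988, -2.8743]  P^-=[0.3086 0.0635; 0.0635 0.2731]  H_jac=[0.7547 0.0000; 0.0000 0.2641]  S=[0.4058 0.0267; 0.0267 0.1890]  K=[0.5735 0.0078; 0.0939 0.3682]  nu=[-1.2339, 3.7345]  x^+=[-7.6771, -1.6150]  P^+=[0.1749 0.0354; 0.0354 0.2420]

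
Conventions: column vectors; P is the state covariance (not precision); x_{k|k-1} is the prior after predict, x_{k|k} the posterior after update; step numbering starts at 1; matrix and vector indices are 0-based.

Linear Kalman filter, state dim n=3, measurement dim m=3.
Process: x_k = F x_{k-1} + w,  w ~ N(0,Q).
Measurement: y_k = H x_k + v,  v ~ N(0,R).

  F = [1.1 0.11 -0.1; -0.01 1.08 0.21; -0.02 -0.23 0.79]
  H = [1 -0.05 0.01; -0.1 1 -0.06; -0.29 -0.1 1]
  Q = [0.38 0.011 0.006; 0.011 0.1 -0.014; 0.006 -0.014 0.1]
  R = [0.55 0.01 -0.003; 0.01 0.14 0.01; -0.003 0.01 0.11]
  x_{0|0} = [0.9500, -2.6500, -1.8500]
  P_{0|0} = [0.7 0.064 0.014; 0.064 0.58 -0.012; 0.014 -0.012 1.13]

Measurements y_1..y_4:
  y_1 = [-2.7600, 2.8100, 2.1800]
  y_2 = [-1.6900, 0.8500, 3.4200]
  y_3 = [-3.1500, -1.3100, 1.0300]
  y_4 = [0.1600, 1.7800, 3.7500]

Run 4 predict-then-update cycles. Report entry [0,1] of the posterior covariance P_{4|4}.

P_post[0,1] = 0.0290

step 1: x^-=[0.9385, -3.2600, -0.8710]  P^-=[1.2580 0.1287 -0.1188; 0.1287 0.8195 0.0185; -0.1188 0.0185 0.8407]  S=[1.7949 -0.0204 -0.4857; -0.0204 0.9458 -0.0936; -0.4857 -0.0936 1.1374]  K=[0.6545 0.0093 -0.1563; 0.0607 0.8538 0.0075; 0.1673 0.0659 0.8447]  nu=[-3.8528, 6.1116, 2.9972]  x^+=[-1.9945, 1.7467, 1.4190]  P^+=[0.3620 0.0479 0.0907; 0.0479 0.1272 0.0358; 0.0907 0.0358 0.1230]
step 2: x^-=[-2.1437, 2.2044, 0.7592]  P^-=[0.8116 0.0944 0.0558; 0.0944 0.2686 0.0017; 0.0558 0.0017 0.1682]  S=[1.3540 0.0068 -0.1879; 0.0068 0.3989 -0.0328; -0.1879 -0.0328 0.3219]  K=[0.5602 -0.0062 -0.2609; 0.0468 0.6428 -0.0705; 0.1174 0.0074 0.5409]  nu=[0.5564, -1.5232, 2.2596]  x^+=[-2.4121, 1.0919, 2.0356]  P^+=[0.3100 0.0369 0.0632; 0.0369 0.0946 0.0187; 0.0632 0.0187 0.0794]
step 3: x^-=[-2.7368, 1.6309, 1.4052]  P^-=[0.7517 0.0741 0.0382; 0.0741 0.2213 -0.0107; 0.0382 -0.0107 0.1462]  S=[1.2957 -0.0044 -0.1862; -0.0044 0.3562 -0.0337; -0.1862 -0.0337 0.3060]  K=[0.5360 -0.0304 -0.2892; 0.0378 0.5942 -0.0889; 0.1037 -0.0161 0.5066]  nu=[-0.3457, -3.1302, -1.0058]  x^+=[-2.5361, -0.1526, 0.9102]  P^+=[0.2964 0.0312 0.0553; 0.0312 0.0866 0.0137; 0.0553 0.0137 0.0727]
step 4: x^-=[-2.8975, 0.0517, 0.8048]  P^-=[0.7354 0.0652 0.0333; 0.0652 0.2096 -0.0136; 0.0333 -0.0136 0.1436]  S=[1.2801 -0.0108 -0.1855; -0.0108 0.3465 -0.0329; -0.1855 -0.0329 0.3047]  K=[0.5292 -0.0414 -0.2944; 0.0342 0.5808 -0.0918; 0.1003 -0.0228 0.5026]  nu=[3.0520, 1.4869, 2.1101]  x^+=[-1.9650, 0.8259, 2.1374]  P^+=[0.2925 0.0290 0.0533; 0.0290 0.0844 0.0125; 0.0533 0.0125 0.0715]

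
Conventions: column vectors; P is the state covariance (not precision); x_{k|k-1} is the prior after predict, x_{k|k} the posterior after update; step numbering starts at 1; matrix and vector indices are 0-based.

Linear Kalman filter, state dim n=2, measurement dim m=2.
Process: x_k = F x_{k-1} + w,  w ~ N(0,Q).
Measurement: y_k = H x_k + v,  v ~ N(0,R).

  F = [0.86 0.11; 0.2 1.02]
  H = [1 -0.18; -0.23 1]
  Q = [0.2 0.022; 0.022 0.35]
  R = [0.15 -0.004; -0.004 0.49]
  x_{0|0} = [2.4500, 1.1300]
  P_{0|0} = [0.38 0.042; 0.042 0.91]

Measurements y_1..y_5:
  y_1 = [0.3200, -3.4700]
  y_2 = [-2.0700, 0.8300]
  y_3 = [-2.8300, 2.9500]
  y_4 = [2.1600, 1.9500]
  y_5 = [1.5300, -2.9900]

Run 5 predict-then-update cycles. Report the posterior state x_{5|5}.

step 1: x^-=[2.2313, 1.6426]  P^-=[0.5000 0.2272; 0.2272 1.3291]  S=[0.6113 -0.1216; -0.1216 1.7410]  K=[0.7747 0.1186; 0.1280 0.7423]  nu=[-1.6156, -4.5994]  x^+=[0.4344, -1.9785]  P^+=[0.1310 0.0851; 0.0851 0.3828]
step 2: x^-=[0.1559, -1.9312]  P^-=[0.3177 0.1641; 0.1641 0.7883]  S=[0.4341 -0.0481; -0.0481 1.2196]  K=[0.6749 0.1012; 0.1198 0.6201]  nu=[-2.5736, 2.7971]  x^+=[-1.2978, -0.5049]  P^+=[0.1140 0.0731; 0.0731 0.3202]
step 3: x^-=[-1.1717, -0.7746]  P^-=[0.3020 0.1433; 0.1433 0.7175]  S=[0.4237 -0.0534; -0.0534 1.1576]  K=[0.6639 0.0944; 0.1085 0.5964]  nu=[-1.7978, 3.4551]  x^+=[-2.0390, 1.0909]  P^+=[0.1117 0.0693; 0.0693 0.3077]
step 4: x^-=[-1.6335, 0.7049]  P^-=[0.2994 0.1380; 0.1380 0.7029]  S=[0.4225 -0.0556; -0.0556 1.1452]  K=[0.6621 0.0926; 0.1051 0.5911]  nu=[3.9204, 0.8694]  x^+=[1.0425, 1.6308]  P^+=[0.1112 0.0683; 0.0683 0.3049]
step 5: x^-=[1.0760, 1.8720]  P^-=[0.2989 0.1368; 0.1368 0.6996]  S=[0.4223 -0.0563; -0.0563 1.1425]  K=[0.6617 0.0921; 0.1042 0.5899]  nu=[0.7910, -4.6145]  x^+=[1.1743, -0.7678]  P^+=[0.1111 0.0680; 0.0680 0.3043]

x_post = [1.1743, -0.7678]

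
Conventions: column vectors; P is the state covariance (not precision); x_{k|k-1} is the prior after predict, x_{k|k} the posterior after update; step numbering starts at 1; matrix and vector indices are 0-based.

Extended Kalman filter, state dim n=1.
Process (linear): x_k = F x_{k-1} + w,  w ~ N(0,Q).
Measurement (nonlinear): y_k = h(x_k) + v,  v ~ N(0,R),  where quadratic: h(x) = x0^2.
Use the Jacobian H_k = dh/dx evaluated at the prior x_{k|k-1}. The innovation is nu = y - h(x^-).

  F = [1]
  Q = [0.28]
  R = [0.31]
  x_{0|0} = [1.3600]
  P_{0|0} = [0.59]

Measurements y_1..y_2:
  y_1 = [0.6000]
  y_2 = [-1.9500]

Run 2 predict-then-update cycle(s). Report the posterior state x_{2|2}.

x_post = [-0.2601]

step 1: x^-=[1.3600]  P^-=[0.8700]  H_jac=[2.7200]  S=[6.7466]  K=[0.3508]  nu=[-1.2496]  x^+=[0.9217]  P^+=[0.0400]
step 2: x^-=[0.9217]  P^-=[0.3200]  H_jac=[1.8434]  S=[1.3973]  K=[0.4221]  nu=[-2.7995]  x^+=[-0.2601]  P^+=[0.0710]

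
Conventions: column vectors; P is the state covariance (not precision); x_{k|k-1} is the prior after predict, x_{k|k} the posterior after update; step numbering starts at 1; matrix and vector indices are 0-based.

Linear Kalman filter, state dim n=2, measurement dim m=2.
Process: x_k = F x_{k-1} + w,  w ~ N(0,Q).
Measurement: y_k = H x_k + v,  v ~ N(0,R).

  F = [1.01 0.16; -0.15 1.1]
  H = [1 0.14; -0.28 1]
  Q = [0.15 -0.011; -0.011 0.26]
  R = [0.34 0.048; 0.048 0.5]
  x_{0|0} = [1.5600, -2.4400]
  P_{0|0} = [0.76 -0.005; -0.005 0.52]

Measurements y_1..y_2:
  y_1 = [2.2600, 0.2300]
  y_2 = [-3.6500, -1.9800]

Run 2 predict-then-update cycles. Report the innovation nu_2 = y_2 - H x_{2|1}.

innov = [-5.2023, -0.6297]

step 1: x^-=[1.1852, -2.9180]  P^-=[0.9370 -0.0401; -0.0401 0.9080]  S=[1.2836 -0.1257; -0.1257 1.5038]  K=[0.7117 -0.1416; 0.1287 0.6220]  nu=[1.4833, 3.4799]  x^+=[1.7482, -0.5626]  P^+=[0.2313 0.0281; 0.0281 0.3250]
step 2: x^-=[1.6757, -0.8811]  P^-=[0.4033 0.0417; 0.0417 0.6492]  S=[0.7677 0.0661; 0.0661 1.1575]  K=[0.5409 -0.0924; 0.1260 0.5436]  nu=[-5.2023, -0.6297]  x^+=[-1.0801, -1.8788]  P^+=[0.1754 0.0289; 0.0289 0.2859]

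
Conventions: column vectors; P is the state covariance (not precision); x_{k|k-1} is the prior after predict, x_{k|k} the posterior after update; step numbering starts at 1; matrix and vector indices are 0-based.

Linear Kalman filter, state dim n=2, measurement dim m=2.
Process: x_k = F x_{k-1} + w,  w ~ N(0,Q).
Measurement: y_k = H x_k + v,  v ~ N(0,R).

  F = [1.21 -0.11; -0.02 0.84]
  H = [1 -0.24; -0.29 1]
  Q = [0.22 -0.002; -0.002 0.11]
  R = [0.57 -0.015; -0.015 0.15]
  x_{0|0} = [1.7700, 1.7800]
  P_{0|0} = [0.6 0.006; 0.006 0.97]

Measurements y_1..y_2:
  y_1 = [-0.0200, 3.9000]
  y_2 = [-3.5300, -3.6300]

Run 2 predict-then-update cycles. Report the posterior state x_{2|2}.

step 1: x^-=[1.9459, 1.4598]  P^-=[1.1086 -0.1000; -0.1000 0.7945]  S=[1.7724 -0.6342; -0.6342 1.0957]  K=[0.6323 -0.0187; 0.1323 0.8281]  nu=[-1.6155, 3.0045]  x^+=[0.8681, 3.7341]  P^+=[0.3845 0.0992; 0.0992 0.1510]
step 2: x^-=[0.6396, 3.1193]  P^-=[0.7584 0.0758; 0.0758 0.2134]  S=[1.3043 -0.2051; -0.2051 0.3832]  K=[0.5551 -0.0791; 0.1063 0.5564]  nu=[-3.4210, -6.5638]  x^+=[-0.7402, -0.8963]  P^+=[0.3361 0.0773; 0.0773 0.1043]

x_post = [-0.7402, -0.8963]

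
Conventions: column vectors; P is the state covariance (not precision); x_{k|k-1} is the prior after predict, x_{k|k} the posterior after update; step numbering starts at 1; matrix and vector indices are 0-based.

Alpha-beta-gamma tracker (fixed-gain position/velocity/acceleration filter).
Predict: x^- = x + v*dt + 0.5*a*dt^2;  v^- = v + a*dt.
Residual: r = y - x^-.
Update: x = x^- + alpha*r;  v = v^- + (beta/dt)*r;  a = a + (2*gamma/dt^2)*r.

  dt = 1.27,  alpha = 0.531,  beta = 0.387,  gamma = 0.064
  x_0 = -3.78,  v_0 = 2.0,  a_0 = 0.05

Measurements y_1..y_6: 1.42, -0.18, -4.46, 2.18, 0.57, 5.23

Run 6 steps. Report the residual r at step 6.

resid = 6.3257

step 1: x_pred=-1.1997  r=2.6197  x^+=0.1914  v^+=2.8618  a^+=0.2579
step 2: x_pred=4.0338  r=-4.2138  x^+=1.7963  v^+=1.9053  a^+=-0.0765
step 3: x_pred=4.1543  r=-8.6143  x^+=-0.4199  v^+=-0.8169  a^+=-0.7601
step 4: x_pred=-2.0704  r=4.2504  x^+=0.1866  v^+=-0.4871  a^+=-0.4228
step 5: x_pred=-0.7730  r=1.3430  x^+=-0.0599  v^+=-0.6148  a^+=-0.3162
step 6: x_pred=-1.0957  r=6.3257  x^+=2.2632  v^+=0.9111  a^+=0.1858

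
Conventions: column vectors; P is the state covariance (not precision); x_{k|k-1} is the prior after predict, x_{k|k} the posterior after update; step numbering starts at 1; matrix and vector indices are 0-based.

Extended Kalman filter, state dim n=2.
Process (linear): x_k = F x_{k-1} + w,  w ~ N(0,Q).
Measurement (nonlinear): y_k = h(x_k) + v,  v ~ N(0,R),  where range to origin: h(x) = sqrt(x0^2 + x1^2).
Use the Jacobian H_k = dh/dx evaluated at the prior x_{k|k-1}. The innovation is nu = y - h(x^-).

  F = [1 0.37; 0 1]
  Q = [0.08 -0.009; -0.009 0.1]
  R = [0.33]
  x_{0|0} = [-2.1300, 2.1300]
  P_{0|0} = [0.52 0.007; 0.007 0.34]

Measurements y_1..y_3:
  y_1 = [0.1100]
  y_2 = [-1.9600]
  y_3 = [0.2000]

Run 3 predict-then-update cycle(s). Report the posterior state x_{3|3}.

step 1: x^-=[-1.3419, 2.1300]  P^-=[0.6517 0.1238; 0.1238 0.4400]  H_jac=[-0.5330 0.8461]  S=[0.7185]  K=[-0.3377; 0.4263]  nu=[-2.4075]  x^+=[-0.5289, 1.1037]  P^+=[0.5698 0.2272; 0.2272 0.3094]
step 2: x^-=[-0.1205, 1.1037]  P^-=[0.8603 0.3327; 0.3327 0.4094]  H_jac=[-0.1085 0.9941]  S=[0.6730]  K=[0.3528; 0.5512]  nu=[-3.0703]  x^+=[-1.2036, -0.5885]  P^+=[0.7765 0.2019; 0.2019 0.2050]
step 3: x^-=[-1.4214, -0.5885]  P^-=[1.0340 0.2687; 0.2687 0.3050]  H_jac=[-0.9239 -0.3825]  S=[1.4473]  K=[-0.7311; -0.2522]  nu=[-1.3384]  x^+=[-0.4428, -0.2510]  P^+=[0.2604 0.0019; 0.0019 0.2130]

x_post = [-0.4428, -0.2510]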